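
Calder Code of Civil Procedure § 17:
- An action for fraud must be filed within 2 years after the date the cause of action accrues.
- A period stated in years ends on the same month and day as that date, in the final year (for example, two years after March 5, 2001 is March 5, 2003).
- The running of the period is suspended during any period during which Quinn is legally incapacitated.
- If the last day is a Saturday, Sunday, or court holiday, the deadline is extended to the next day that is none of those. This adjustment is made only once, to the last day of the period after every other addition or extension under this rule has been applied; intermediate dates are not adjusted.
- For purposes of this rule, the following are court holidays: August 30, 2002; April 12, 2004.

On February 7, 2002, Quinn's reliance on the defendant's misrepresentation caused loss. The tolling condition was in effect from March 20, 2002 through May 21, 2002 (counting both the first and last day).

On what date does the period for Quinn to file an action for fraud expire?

2 years after February 7, 2002 is February 7, 2004.
From March 20, 2002 through May 21, 2002 inclusive is 63 days; tolling adds 63 days: February 7, 2004 + 63 days = April 10, 2004.
April 10, 2004 is Saturday; April 11, 2004 is Sunday; April 12, 2004 is a listed holiday. The next qualifying day is April 13, 2004.

April 13, 2004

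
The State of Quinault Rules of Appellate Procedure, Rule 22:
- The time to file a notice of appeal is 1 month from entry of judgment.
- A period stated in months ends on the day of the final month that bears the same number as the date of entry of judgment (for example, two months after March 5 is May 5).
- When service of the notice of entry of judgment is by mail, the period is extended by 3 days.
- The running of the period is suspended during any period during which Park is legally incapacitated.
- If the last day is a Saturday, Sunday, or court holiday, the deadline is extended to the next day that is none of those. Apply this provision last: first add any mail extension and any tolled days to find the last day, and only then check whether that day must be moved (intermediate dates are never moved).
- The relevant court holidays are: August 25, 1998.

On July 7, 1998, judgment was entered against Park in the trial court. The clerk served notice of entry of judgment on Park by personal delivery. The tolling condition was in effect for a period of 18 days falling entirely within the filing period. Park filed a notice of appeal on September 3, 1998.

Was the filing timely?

No

1 month after July 7, 1998 is August 7, 1998.
Service was not by mail, so no mail extension applies.
Tolling adds 18 days: August 7, 1998 + 18 days = August 25, 1998.
August 25, 1998 is a listed holiday. The next qualifying day is August 26, 1998.
The deadline is August 26, 1998; the filing on September 3, 1998 is after that date.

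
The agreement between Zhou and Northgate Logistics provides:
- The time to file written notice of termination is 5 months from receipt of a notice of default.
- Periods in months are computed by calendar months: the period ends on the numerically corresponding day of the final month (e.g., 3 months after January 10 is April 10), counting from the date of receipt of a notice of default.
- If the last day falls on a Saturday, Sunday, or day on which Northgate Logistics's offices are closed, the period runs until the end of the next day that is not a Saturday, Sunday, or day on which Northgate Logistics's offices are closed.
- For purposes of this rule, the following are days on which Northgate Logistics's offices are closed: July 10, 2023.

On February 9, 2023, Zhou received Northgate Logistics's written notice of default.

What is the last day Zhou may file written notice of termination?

5 months after February 9, 2023 is July 9, 2023.
July 9, 2023 is Sunday; July 10, 2023 is a listed holiday. The next qualifying day is July 11, 2023.

July 11, 2023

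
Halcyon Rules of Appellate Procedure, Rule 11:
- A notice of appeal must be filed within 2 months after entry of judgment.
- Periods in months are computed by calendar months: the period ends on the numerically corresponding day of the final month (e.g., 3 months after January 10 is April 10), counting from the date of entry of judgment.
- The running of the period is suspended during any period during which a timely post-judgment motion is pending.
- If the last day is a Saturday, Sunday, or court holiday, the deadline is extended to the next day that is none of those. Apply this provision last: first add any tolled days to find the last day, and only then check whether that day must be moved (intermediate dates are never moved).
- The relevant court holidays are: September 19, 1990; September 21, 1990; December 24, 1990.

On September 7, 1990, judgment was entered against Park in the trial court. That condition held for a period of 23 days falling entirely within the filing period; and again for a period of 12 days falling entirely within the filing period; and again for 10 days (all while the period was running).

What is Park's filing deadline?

2 months after September 7, 1990 is November 7, 1990.
Tolling adds 23 days: November 7, 1990 + 23 days = November 30, 1990.
Tolling adds 12 days: November 30, 1990 + 12 days = December 12, 1990.
Tolling adds 10 days: December 12, 1990 + 10 days = December 22, 1990.
December 22, 1990 is Saturday; December 23, 1990 is Sunday; December 24, 1990 is a listed holiday. The next qualifying day is December 25, 1990.

December 25, 1990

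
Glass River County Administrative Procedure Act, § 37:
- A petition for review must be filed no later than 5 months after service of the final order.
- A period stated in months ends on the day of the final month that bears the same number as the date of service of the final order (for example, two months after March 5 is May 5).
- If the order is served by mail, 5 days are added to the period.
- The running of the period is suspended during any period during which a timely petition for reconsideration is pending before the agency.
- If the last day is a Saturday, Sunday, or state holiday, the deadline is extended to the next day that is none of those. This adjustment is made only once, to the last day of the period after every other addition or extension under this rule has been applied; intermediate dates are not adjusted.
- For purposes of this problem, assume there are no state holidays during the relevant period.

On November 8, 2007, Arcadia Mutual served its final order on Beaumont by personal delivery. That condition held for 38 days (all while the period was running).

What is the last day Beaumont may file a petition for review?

5 months after November 8, 2007 is April 8, 2008.
Service was not by mail, so no mail extension applies.
Tolling adds 38 days: April 8, 2008 + 38 days = May 16, 2008.
May 16, 2008 is a Friday and not a state holiday, so no extension applies.

May 16, 2008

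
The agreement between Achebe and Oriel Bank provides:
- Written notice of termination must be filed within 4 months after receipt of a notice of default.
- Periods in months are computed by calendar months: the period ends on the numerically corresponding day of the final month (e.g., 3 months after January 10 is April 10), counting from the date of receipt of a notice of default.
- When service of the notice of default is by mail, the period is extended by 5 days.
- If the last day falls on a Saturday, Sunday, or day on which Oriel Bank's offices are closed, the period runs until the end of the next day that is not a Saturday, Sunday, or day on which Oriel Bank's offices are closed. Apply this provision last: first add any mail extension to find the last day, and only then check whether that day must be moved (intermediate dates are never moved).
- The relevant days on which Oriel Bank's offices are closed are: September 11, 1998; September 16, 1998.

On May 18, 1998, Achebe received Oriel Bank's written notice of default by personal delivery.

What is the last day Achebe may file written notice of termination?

4 months after May 18, 1998 is September 18, 1998.
Service was not by mail, so no mail extension applies.
September 18, 1998 is a Friday and not a day on which Oriel Bank's offices are closed, so no extension applies.

September 18, 1998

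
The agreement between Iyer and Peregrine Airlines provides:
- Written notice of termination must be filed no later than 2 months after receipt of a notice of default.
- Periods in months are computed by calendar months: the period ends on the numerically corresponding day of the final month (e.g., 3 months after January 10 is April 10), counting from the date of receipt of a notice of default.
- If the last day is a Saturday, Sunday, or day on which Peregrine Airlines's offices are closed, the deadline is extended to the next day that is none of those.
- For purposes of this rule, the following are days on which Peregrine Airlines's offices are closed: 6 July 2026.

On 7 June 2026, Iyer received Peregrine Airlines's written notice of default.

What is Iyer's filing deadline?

2 months after 7 June 2026 is August 7, 2026.
August 7, 2026 is a Friday and not a day on which Peregrine Airlines's offices are closed, so no extension applies.

August 7, 2026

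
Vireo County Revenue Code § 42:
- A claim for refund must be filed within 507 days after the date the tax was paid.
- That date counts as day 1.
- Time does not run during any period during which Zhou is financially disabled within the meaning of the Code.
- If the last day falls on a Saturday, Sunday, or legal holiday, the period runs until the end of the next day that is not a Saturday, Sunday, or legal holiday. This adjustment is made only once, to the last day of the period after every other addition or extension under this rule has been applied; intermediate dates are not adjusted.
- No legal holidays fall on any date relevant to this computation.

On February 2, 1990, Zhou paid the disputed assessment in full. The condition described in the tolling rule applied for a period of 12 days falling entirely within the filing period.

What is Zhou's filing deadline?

Counting February 2, 1990 as day 1, day 507 is June 23, 1991.
Tolling adds 12 days: June 23, 1991 + 12 days = July 5, 1991.
July 5, 1991 is a Friday and not a legal holiday, so no extension applies.

July 5, 1991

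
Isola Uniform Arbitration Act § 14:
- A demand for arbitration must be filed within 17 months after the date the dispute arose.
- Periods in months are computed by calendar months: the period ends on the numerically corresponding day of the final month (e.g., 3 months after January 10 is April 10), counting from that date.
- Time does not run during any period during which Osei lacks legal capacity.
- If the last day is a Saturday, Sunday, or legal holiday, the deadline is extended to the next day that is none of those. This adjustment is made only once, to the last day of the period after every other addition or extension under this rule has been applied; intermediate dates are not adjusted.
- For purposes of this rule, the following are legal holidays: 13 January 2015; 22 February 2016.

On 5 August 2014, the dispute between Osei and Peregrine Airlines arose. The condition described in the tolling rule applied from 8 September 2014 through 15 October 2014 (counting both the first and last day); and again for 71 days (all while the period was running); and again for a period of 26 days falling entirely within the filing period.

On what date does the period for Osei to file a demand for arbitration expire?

May 19, 2016

17 months after 5 August 2014 is January 5, 2016.
From September 8, 2014 through October 15, 2014 inclusive is 38 days; tolling adds 38 days: January 5, 2016 + 38 days = February 12, 2016.
Tolling adds 71 days: February 12, 2016 + 71 days = April 23, 2016.
Tolling adds 26 days: April 23, 2016 + 26 days = May 19, 2016.
May 19, 2016 is a Thursday and not a legal holiday, so no extension applies.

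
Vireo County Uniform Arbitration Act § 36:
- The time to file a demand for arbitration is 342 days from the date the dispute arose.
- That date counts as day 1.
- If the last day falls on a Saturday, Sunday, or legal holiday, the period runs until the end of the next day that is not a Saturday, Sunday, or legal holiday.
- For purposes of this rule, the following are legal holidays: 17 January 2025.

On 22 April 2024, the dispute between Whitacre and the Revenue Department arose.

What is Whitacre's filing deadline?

Counting 22 April 2024 as day 1, day 342 is March 29, 2025.
March 29, 2025 is Saturday; March 30, 2025 is Sunday. The next qualifying day is March 31, 2025.

March 31, 2025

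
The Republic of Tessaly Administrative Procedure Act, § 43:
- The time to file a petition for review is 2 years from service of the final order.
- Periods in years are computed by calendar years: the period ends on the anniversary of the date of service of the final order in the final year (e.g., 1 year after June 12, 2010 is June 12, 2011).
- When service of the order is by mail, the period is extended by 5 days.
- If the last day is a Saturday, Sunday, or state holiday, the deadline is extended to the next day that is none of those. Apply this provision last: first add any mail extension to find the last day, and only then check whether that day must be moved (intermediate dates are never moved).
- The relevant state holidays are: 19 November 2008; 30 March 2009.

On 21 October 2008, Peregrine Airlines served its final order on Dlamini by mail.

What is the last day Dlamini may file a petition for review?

2 years after 21 October 2008 is October 21, 2010.
Service was by mail, adding 5 days: October 21, 2010 + 5 days = October 26, 2010.
October 26, 2010 is a Tuesday and not a state holiday, so no extension applies.

October 26, 2010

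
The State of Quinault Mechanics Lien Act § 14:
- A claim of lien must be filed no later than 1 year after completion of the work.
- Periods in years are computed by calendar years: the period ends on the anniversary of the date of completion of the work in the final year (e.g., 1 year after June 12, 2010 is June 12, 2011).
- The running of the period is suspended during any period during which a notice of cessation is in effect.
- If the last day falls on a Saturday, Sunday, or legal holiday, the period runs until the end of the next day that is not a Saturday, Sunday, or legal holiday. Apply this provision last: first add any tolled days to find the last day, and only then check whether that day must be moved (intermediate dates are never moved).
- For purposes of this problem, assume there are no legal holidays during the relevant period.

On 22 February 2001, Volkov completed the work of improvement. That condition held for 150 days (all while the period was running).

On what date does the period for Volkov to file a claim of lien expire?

July 22, 2002

1 year after 22 February 2001 is February 22, 2002.
Tolling adds 150 days: February 22, 2002 + 150 days = July 22, 2002.
July 22, 2002 is a Monday and not a legal holiday, so no extension applies.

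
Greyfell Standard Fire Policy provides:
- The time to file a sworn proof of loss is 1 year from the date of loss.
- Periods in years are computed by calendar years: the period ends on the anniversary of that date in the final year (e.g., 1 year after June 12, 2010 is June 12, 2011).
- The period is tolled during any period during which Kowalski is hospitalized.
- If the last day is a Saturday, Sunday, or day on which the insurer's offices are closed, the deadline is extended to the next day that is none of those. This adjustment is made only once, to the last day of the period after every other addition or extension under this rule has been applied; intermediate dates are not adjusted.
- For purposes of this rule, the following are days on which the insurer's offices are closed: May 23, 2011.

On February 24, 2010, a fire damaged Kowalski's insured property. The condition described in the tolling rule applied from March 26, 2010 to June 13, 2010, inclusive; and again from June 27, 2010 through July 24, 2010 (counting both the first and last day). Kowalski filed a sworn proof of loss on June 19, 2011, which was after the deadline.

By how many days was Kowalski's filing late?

1 year after February 24, 2010 is February 24, 2011.
From March 26, 2010 through June 13, 2010 inclusive is 80 days; tolling adds 80 days: February 24, 2011 + 80 days = May 15, 2011.
From June 27, 2010 through July 24, 2010 inclusive is 28 days; tolling adds 28 days: May 15, 2011 + 28 days = June 12, 2011.
June 12, 2011 is Sunday. The next qualifying day is June 13, 2011.
The deadline is June 13, 2011; from June 13, 2011 to June 19, 2011 is 6 days.

6 days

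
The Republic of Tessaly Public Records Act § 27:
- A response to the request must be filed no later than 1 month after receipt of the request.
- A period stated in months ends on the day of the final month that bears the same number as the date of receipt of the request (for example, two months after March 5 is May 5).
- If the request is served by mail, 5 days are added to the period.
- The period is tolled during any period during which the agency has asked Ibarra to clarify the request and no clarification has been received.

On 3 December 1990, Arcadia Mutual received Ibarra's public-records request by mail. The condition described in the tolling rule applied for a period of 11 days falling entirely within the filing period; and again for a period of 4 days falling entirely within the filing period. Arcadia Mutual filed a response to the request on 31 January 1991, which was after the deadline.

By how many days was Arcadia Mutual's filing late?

8 days

1 month after 3 December 1990 is January 3, 1991.
Service was by mail, adding 5 days: January 3, 1991 + 5 days = January 8, 1991.
Tolling adds 11 days: January 8, 1991 + 11 days = January 19, 1991.
Tolling adds 4 days: January 19, 1991 + 4 days = January 23, 1991.
The deadline is January 23, 1991; from January 23, 1991 to January 31, 1991 is 8 days.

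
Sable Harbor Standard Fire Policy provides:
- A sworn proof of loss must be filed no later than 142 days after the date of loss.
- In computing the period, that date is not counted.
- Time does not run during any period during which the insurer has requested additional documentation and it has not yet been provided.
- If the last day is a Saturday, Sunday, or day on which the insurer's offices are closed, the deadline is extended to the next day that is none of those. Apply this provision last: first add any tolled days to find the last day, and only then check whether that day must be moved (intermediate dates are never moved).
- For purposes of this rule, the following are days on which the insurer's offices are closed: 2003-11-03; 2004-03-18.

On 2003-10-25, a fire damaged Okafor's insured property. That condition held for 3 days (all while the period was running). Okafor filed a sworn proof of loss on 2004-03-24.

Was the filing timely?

142 days after 2003-10-25 is March 15, 2004.
Tolling adds 3 days: March 15, 2004 + 3 days = March 18, 2004.
March 18, 2004 is a listed holiday. The next qualifying day is March 19, 2004.
The deadline is March 19, 2004; the filing on March 24, 2004 is after that date.

No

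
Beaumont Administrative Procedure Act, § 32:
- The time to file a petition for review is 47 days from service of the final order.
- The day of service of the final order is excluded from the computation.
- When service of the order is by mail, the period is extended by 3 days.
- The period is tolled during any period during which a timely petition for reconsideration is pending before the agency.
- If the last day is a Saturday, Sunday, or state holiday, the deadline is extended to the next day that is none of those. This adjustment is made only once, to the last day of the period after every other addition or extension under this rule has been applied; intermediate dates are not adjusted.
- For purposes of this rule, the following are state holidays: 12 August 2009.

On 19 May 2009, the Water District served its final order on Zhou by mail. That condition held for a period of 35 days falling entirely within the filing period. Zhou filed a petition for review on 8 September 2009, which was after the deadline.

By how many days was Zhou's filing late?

26 days

47 days after 19 May 2009 is July 5, 2009.
Service was by mail, adding 3 days: July 5, 2009 + 3 days = July 8, 2009.
Tolling adds 35 days: July 8, 2009 + 35 days = August 12, 2009.
August 12, 2009 is a listed holiday. The next qualifying day is August 13, 2009.
The deadline is August 13, 2009; from August 13, 2009 to September 8, 2009 is 26 days.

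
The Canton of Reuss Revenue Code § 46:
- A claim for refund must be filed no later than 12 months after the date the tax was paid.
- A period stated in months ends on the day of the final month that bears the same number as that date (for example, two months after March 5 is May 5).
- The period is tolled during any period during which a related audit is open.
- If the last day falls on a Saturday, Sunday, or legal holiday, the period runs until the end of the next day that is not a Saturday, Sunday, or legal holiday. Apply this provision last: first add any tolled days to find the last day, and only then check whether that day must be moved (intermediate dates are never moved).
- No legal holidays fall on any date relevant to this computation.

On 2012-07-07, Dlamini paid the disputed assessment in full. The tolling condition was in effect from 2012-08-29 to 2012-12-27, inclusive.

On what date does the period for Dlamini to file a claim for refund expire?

November 5, 2013

12 months after 2012-07-07 is July 7, 2013.
From August 29, 2012 through December 27, 2012 inclusive is 121 days; tolling adds 121 days: July 7, 2013 + 121 days = November 5, 2013.
November 5, 2013 is a Tuesday and not a legal holiday, so no extension applies.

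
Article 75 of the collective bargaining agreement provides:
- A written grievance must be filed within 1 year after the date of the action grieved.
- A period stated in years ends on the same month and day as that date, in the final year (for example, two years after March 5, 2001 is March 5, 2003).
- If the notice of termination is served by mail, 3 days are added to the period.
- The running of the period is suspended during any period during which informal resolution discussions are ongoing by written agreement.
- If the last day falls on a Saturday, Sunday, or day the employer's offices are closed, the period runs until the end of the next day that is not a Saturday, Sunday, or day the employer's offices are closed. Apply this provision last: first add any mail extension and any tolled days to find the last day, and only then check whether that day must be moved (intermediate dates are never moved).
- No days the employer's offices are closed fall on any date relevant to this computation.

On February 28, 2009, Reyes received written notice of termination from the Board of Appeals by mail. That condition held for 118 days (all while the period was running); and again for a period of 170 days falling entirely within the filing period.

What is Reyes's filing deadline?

December 16, 2010

1 year after February 28, 2009 is February 28, 2010.
Service was by mail, adding 3 days: February 28, 2010 + 3 days = March 3, 2010.
Tolling adds 118 days: March 3, 2010 + 118 days = June 29, 2010.
Tolling adds 170 days: June 29, 2010 + 170 days = December 16, 2010.
December 16, 2010 is a Thursday and not a day the employer's offices are closed, so no extension applies.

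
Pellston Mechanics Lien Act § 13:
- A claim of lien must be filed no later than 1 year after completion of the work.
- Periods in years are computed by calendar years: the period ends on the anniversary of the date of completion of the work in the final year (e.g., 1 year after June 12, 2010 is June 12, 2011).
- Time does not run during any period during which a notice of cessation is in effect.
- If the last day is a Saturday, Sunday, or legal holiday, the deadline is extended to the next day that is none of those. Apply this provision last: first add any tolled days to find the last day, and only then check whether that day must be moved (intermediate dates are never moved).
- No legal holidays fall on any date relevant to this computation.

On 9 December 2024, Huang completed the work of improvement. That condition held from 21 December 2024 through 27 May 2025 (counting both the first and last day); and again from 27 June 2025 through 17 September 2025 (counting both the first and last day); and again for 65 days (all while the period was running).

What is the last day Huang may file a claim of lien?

1 year after 9 December 2024 is December 9, 2025.
From December 21, 2024 through May 27, 2025 inclusive is 158 days; tolling adds 158 days: December 9, 2025 + 158 days = May 16, 2026.
From June 27, 2025 through September 17, 2025 inclusive is 83 days; tolling adds 83 days: May 16, 2026 + 83 days = August 7, 2026.
Tolling adds 65 days: August 7, 2026 + 65 days = October 11, 2026.
October 11, 2026 is Sunday. The next qualifying day is October 12, 2026.

October 12, 2026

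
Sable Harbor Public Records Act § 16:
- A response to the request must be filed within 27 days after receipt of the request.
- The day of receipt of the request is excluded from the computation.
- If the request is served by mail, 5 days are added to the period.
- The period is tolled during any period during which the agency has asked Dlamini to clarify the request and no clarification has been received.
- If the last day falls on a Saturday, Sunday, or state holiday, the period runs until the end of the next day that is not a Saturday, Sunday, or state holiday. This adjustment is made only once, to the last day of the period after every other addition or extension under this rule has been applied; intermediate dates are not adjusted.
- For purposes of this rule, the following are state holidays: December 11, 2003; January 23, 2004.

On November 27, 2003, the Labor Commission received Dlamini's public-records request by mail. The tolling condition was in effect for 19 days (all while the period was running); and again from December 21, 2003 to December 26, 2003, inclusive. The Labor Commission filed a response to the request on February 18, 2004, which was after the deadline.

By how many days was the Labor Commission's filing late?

27 days after November 27, 2003 is December 24, 2003.
Service was by mail, adding 5 days: December 24, 2003 + 5 days = December 29, 2003.
Tolling adds 19 days: December 29, 2003 + 19 days = January 17, 2004.
From December 21, 2003 through December 26, 2003 inclusive is 6 days; tolling adds 6 days: January 17, 2004 + 6 days = January 23, 2004.
January 23, 2004 is a listed holiday; January 24, 2004 is Saturday; January 25, 2004 is Sunday. The next qualifying day is January 26, 2004.
The deadline is January 26, 2004; from January 26, 2004 to February 18, 2004 is 23 days.

23 days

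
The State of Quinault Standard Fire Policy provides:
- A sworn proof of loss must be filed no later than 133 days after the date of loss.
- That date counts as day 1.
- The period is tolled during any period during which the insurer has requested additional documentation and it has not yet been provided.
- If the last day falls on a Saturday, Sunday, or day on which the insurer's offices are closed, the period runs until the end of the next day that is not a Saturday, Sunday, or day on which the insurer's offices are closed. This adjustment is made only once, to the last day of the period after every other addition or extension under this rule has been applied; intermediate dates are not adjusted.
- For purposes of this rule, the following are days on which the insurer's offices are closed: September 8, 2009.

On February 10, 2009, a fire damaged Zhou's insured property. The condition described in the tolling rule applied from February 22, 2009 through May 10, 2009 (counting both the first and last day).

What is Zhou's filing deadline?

Counting February 10, 2009 as day 1, day 133 is June 22, 2009.
From February 22, 2009 through May 10, 2009 inclusive is 78 days; tolling adds 78 days: June 22, 2009 + 78 days = September 8, 2009.
September 8, 2009 is a listed holiday. The next qualifying day is September 9, 2009.

September 9, 2009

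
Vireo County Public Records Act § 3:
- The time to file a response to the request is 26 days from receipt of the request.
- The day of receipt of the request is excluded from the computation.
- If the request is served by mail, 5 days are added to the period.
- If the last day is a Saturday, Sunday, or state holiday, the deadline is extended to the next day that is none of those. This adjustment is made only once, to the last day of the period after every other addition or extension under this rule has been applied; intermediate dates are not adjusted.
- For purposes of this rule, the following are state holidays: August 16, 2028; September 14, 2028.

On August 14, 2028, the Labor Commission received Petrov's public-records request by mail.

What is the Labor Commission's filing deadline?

September 15, 2028

26 days after August 14, 2028 is September 9, 2028.
Service was by mail, adding 5 days: September 9, 2028 + 5 days = September 14, 2028.
September 14, 2028 is a listed holiday. The next qualifying day is September 15, 2028.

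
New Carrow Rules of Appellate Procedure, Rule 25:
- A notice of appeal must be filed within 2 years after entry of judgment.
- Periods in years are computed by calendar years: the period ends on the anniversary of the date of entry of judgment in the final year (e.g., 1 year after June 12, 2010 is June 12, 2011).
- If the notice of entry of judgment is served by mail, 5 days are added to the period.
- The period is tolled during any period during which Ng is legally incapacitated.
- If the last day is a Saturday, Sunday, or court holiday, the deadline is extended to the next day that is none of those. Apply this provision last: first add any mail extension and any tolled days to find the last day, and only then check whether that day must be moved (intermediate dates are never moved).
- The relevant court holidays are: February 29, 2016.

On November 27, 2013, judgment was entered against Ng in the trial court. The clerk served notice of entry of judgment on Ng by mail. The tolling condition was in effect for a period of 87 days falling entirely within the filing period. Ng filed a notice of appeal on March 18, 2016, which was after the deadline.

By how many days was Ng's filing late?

2 years after November 27, 2013 is November 27, 2015.
Service was by mail, adding 5 days: November 27, 2015 + 5 days = December 2, 2015.
Tolling adds 87 days: December 2, 2015 + 87 days = February 27, 2016.
February 27, 2016 is Saturday; February 28, 2016 is Sunday; February 29, 2016 is a listed holiday. The next qualifying day is March 1, 2016.
The deadline is March 1, 2016; from March 1, 2016 to March 18, 2016 is 17 days.

17 days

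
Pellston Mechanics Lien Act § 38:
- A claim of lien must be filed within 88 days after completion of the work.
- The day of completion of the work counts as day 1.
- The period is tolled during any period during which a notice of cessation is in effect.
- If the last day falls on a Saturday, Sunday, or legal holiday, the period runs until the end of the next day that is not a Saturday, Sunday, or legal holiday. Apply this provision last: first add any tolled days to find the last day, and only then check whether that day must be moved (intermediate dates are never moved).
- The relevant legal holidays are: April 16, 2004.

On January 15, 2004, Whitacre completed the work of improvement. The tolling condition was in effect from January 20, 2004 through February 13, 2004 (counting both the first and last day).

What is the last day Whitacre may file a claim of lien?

May 6, 2004

Counting January 15, 2004 as day 1, day 88 is April 11, 2004.
From January 20, 2004 through February 13, 2004 inclusive is 25 days; tolling adds 25 days: April 11, 2004 + 25 days = May 6, 2004.
May 6, 2004 is a Thursday and not a legal holiday, so no extension applies.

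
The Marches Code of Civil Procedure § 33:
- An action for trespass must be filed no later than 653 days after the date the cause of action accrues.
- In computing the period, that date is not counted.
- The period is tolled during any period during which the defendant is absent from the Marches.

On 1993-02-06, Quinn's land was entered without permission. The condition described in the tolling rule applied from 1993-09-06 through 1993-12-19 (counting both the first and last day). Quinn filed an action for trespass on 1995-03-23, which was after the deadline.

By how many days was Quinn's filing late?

17 days

653 days after 1993-02-06 is November 21, 1994.
From September 6, 1993 through December 19, 1993 inclusive is 105 days; tolling adds 105 days: November 21, 1994 + 105 days = March 6, 1995.
The deadline is March 6, 1995; from March 6, 1995 to March 23, 1995 is 17 days.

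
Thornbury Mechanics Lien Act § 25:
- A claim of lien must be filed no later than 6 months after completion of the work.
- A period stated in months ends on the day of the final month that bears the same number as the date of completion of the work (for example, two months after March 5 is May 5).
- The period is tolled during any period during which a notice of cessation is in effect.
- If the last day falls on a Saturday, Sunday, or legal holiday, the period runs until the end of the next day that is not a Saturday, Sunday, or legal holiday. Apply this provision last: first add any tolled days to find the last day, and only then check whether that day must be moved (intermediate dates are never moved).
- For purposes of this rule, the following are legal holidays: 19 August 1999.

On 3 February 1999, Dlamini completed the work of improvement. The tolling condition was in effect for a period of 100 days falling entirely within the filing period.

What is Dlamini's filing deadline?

6 months after 3 February 1999 is August 3, 1999.
Tolling adds 100 days: August 3, 1999 + 100 days = November 11, 1999.
November 11, 1999 is a Thursday and not a legal holiday, so no extension applies.

November 11, 1999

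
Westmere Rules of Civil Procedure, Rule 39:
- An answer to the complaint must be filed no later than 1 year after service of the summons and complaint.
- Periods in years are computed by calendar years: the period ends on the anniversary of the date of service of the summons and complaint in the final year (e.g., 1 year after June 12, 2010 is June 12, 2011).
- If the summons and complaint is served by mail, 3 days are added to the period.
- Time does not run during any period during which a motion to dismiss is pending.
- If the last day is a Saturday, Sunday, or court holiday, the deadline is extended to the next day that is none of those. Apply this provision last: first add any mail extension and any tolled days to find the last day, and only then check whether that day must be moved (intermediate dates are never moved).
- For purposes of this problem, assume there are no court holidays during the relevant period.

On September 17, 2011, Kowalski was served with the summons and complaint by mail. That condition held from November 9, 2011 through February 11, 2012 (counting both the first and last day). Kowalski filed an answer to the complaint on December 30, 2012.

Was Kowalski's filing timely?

1 year after September 17, 2011 is September 17, 2012.
Service was by mail, adding 3 days: September 17, 2012 + 3 days = September 20, 2012.
From November 9, 2011 through February 11, 2012 inclusive is 95 days; tolling adds 95 days: September 20, 2012 + 95 days = December 24, 2012.
December 24, 2012 is a Monday and not a court holiday, so no extension applies.
The deadline is December 24, 2012; the filing on December 30, 2012 is after that date.

No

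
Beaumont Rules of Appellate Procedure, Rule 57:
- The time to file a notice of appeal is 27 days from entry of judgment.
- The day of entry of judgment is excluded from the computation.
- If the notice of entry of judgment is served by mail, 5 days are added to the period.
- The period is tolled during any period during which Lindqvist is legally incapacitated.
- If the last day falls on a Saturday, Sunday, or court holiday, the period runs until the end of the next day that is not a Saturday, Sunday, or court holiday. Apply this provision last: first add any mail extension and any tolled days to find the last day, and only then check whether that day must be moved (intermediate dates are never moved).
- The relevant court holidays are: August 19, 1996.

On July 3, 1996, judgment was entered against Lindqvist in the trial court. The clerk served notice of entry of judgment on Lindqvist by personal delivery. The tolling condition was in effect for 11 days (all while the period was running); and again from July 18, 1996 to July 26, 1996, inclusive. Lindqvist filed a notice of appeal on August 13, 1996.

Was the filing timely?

Yes

27 days after July 3, 1996 is July 30, 1996.
Service was not by mail, so no mail extension applies.
Tolling adds 11 days: July 30, 1996 + 11 days = August 10, 1996.
From July 18, 1996 through July 26, 1996 inclusive is 9 days; tolling adds 9 days: August 10, 1996 + 9 days = August 19, 1996.
August 19, 1996 is a listed holiday. The next qualifying day is August 20, 1996.
The deadline is August 20, 1996; the filing on August 13, 1996 is on or before that date.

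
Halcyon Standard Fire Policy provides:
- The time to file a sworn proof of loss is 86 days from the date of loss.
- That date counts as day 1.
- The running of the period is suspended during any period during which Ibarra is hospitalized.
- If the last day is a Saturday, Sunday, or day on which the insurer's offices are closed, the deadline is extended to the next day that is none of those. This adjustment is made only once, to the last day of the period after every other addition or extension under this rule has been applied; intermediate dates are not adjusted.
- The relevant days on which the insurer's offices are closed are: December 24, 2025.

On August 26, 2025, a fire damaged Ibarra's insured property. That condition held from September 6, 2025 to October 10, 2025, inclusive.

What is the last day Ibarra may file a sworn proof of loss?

Counting August 26, 2025 as day 1, day 86 is November 19, 2025.
From September 6, 2025 through October 10, 2025 inclusive is 35 days; tolling adds 35 days: November 19, 2025 + 35 days = December 24, 2025.
December 24, 2025 is a listed holiday. The next qualifying day is December 25, 2025.

December 25, 2025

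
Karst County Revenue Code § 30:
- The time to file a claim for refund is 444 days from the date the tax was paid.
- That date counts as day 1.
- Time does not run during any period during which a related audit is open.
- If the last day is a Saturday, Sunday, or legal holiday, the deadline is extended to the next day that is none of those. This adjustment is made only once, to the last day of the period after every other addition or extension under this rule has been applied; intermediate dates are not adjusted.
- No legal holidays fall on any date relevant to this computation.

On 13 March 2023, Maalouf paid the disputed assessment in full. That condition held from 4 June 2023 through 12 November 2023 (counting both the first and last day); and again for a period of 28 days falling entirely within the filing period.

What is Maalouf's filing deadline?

December 5, 2024

Counting 13 March 2023 as day 1, day 444 is May 29, 2024.
From June 4, 2023 through November 12, 2023 inclusive is 162 days; tolling adds 162 days: May 29, 2024 + 162 days = November 7, 2024.
Tolling adds 28 days: November 7, 2024 + 28 days = December 5, 2024.
December 5, 2024 is a Thursday and not a legal holiday, so no extension applies.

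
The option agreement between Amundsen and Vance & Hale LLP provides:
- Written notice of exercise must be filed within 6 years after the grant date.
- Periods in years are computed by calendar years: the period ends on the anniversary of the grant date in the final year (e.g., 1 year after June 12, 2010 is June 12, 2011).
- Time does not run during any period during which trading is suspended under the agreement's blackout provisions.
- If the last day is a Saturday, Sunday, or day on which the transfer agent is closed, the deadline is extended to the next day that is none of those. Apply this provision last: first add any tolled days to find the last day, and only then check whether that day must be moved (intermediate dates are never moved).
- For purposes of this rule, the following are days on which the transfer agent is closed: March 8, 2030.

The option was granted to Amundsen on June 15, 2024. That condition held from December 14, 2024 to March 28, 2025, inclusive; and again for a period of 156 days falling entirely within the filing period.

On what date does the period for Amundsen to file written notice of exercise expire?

6 years after June 15, 2024 is June 15, 2030.
From December 14, 2024 through March 28, 2025 inclusive is 105 days; tolling adds 105 days: June 15, 2030 + 105 days = September 28, 2030.
Tolling adds 156 days: September 28, 2030 + 156 days = March 3, 2031.
March 3, 2031 is a Monday and not a day on which the transfer agent is closed, so no extension applies.

March 3, 2031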